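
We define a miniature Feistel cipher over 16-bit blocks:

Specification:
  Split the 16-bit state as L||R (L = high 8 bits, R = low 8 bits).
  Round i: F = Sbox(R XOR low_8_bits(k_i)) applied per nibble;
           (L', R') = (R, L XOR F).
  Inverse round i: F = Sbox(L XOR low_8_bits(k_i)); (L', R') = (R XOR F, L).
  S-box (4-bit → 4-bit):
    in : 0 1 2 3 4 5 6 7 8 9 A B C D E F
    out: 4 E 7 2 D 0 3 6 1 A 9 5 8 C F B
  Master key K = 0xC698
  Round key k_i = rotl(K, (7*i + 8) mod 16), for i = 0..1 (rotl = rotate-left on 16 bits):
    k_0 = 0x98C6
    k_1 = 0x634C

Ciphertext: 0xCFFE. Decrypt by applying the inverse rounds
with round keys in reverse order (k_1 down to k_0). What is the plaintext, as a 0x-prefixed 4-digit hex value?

0xB6EC

s_0 = ciphertext = 0xCFFE
s_1 = InvRound(s_0, k_1) = 0xECCF
s_2 = InvRound(s_1, k_0) = 0xB6EC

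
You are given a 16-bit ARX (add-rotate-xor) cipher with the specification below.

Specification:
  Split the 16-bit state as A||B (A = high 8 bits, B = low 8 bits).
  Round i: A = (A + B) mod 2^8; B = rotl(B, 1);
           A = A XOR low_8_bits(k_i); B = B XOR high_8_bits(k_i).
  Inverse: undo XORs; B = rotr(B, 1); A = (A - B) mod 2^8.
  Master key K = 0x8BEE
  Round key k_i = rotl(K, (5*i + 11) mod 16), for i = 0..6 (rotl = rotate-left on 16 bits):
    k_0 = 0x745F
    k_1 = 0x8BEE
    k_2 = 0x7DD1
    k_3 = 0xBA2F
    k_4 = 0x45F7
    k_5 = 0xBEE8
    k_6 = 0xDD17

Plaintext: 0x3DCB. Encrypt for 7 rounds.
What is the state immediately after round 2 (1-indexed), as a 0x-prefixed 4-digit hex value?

s_0 = plaintext = 0x3DCB
s_1 = Round(s_0, k_0) = 0x57E3
s_2 = Round(s_1, k_1) = 0xD44C
s_3 = Round(s_2, k_2) = 0xF1E5
s_4 = Round(s_3, k_3) = 0xF971
s_5 = Round(s_4, k_4) = 0x9DA7
s_6 = Round(s_5, k_5) = 0xACF1
s_7 = Round(s_6, k_6) = 0x8A3E

0xD44C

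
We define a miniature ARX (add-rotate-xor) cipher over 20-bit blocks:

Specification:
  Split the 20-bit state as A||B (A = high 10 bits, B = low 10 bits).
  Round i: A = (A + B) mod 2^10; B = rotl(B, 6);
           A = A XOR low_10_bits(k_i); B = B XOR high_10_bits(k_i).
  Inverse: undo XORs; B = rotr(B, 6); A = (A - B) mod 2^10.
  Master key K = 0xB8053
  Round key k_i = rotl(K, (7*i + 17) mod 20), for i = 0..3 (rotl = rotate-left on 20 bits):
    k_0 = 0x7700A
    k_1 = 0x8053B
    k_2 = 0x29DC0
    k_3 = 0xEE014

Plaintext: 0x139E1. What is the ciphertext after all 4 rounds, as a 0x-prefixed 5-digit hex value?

0xF5C14

s_0 = plaintext = 0x139E1
s_1 = Round(s_0, k_0) = 0x89582
s_2 = Round(s_1, k_1) = 0xA7299
s_3 = Round(s_2, k_2) = 0x3D6CE
s_4 = Round(s_3, k_3) = 0xF5C14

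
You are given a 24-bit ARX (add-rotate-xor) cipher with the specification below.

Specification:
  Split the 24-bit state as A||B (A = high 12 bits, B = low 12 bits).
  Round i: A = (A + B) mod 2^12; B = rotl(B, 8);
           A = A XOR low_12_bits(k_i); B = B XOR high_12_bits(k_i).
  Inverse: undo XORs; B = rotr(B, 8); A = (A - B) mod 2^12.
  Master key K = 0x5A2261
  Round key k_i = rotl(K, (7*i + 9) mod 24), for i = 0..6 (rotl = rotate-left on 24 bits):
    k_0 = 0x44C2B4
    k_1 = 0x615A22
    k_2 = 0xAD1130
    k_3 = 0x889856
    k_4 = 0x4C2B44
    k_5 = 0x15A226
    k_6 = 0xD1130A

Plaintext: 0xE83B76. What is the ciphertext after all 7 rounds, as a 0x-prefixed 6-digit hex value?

s_0 = plaintext = 0xE83B76
s_1 = Round(s_0, k_0) = 0xB4D2FB
s_2 = Round(s_1, k_1) = 0x46AD3A
s_3 = Round(s_2, k_2) = 0x094002
s_4 = Round(s_3, k_3) = 0x8C0A89
s_5 = Round(s_4, k_4) = 0x80DD6A
s_6 = Round(s_5, k_5) = 0x751B8C
s_7 = Round(s_6, k_6) = 0x1D71A9

0x1D71A9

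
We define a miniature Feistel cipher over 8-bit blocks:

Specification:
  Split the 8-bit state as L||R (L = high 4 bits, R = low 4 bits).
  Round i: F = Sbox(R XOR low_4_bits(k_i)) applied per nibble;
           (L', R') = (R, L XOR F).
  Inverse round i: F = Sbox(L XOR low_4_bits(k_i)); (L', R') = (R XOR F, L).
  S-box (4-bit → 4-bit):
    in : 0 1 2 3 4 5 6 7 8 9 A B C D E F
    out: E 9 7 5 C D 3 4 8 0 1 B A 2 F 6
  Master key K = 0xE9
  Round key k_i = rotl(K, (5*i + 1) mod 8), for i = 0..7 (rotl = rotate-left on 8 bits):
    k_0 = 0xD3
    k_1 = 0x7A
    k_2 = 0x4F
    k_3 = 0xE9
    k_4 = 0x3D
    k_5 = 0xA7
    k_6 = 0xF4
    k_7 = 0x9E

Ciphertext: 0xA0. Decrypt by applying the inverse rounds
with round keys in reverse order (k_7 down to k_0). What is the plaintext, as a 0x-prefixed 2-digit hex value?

s_0 = ciphertext = 0xA0
s_1 = InvRound(s_0, k_7) = 0xCA
s_2 = InvRound(s_1, k_6) = 0x2C
s_3 = InvRound(s_2, k_5) = 0x12
s_4 = InvRound(s_3, k_4) = 0x81
s_5 = InvRound(s_4, k_3) = 0x88
s_6 = InvRound(s_5, k_2) = 0xC8
s_7 = InvRound(s_6, k_1) = 0xBC
s_8 = InvRound(s_7, k_0) = 0x4B

0x4B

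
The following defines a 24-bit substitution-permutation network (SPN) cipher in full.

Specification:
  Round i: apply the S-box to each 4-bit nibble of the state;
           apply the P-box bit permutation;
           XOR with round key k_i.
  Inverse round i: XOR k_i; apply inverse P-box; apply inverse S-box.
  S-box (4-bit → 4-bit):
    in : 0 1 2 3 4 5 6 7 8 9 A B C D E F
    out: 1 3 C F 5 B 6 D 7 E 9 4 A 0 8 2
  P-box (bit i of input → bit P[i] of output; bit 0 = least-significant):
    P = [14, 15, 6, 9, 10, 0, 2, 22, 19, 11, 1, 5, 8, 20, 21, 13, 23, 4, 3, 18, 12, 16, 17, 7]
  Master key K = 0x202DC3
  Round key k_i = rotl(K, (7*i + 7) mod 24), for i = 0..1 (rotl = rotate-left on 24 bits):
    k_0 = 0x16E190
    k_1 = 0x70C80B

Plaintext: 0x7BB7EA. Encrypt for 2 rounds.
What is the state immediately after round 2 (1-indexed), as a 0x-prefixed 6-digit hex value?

0x1E96BC

s_0 = plaintext = 0x7BB7EA
s_1 = Round(s_0, k_0) = 0x7CB33A
s_2 = Round(s_1, k_1) = 0x1E96BC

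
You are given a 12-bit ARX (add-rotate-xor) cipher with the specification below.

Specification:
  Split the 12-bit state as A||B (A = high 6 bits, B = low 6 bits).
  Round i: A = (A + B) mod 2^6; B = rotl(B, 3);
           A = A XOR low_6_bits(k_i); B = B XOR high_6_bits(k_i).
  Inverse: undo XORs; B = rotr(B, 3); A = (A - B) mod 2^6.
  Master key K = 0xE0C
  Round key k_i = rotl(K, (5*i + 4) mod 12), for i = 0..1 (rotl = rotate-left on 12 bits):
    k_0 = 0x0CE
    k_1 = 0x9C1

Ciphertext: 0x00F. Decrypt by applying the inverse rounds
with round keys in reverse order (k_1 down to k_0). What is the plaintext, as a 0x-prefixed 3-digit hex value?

s_0 = ciphertext = 0x00F
s_1 = InvRound(s_0, k_1) = 0xF05
s_2 = InvRound(s_1, k_0) = 0x0B0

0x0B0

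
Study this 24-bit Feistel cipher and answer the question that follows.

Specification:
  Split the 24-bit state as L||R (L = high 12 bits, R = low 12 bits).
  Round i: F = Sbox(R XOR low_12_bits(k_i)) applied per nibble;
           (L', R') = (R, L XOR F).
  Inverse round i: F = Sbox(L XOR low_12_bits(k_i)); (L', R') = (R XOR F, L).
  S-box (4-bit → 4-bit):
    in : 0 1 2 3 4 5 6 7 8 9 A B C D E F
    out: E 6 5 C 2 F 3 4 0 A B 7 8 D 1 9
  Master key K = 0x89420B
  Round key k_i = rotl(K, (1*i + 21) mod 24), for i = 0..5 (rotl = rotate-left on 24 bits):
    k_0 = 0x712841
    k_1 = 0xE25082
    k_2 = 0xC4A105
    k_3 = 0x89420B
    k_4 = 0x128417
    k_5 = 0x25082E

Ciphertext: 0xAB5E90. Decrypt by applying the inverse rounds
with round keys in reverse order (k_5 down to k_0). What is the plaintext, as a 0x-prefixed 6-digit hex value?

s_0 = ciphertext = 0xAB5E90
s_1 = InvRound(s_0, k_5) = 0xB37AB5
s_2 = InvRound(s_1, k_4) = 0x3EBB37
s_3 = InvRound(s_2, k_3) = 0xD293EB
s_4 = InvRound(s_3, k_2) = 0xBB3D29
s_5 = InvRound(s_4, k_1) = 0xAEFBB3
s_6 = InvRound(s_5, k_0) = 0xE02AEF

0xE02AEF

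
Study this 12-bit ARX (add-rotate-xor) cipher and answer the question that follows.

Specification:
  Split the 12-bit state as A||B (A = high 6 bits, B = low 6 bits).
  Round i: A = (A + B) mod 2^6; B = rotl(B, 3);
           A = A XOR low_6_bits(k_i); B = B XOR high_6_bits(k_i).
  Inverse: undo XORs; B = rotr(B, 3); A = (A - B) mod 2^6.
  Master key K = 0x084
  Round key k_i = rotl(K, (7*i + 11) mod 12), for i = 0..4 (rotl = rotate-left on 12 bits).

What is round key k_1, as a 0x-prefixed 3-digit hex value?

0x102

K = 0x084
k_0 = rotl(K, (7*0+11) mod 12) = rotl(K, 11) = 0x042
k_1 = rotl(K, (7*1+11) mod 12) = rotl(K, 6) = 0x102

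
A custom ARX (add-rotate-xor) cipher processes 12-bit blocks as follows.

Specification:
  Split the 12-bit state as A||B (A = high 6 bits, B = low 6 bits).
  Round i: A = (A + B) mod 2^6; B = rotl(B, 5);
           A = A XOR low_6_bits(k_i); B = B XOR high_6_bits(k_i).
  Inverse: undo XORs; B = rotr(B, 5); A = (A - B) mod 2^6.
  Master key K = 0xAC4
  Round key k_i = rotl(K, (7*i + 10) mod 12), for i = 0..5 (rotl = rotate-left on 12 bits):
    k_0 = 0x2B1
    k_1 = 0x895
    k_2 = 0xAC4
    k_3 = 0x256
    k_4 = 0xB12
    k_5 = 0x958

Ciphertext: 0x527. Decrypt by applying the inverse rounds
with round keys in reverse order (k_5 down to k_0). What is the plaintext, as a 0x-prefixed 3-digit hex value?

0x105

s_0 = ciphertext = 0x527
s_1 = InvRound(s_0, k_5) = 0x204
s_2 = InvRound(s_1, k_4) = 0x251
s_3 = InvRound(s_2, k_3) = 0xBF0
s_4 = InvRound(s_3, k_2) = 0xD76
s_5 = InvRound(s_4, k_1) = 0xE28
s_6 = InvRound(s_5, k_0) = 0x105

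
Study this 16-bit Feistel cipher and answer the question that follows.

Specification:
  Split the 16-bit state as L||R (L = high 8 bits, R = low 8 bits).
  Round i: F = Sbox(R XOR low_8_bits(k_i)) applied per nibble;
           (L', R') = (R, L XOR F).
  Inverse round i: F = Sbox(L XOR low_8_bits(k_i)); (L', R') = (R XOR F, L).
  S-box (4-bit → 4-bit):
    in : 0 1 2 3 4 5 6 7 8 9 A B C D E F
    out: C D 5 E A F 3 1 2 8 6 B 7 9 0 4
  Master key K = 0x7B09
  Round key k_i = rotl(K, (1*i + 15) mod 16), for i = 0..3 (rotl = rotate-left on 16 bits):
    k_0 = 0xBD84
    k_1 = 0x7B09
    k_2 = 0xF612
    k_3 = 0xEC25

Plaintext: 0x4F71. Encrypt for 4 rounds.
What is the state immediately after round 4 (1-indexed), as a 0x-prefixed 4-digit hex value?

s_0 = plaintext = 0x4F71
s_1 = Round(s_0, k_0) = 0x7100
s_2 = Round(s_1, k_1) = 0x00B9
s_3 = Round(s_2, k_2) = 0xB96B
s_4 = Round(s_3, k_3) = 0x6B19

0x6B19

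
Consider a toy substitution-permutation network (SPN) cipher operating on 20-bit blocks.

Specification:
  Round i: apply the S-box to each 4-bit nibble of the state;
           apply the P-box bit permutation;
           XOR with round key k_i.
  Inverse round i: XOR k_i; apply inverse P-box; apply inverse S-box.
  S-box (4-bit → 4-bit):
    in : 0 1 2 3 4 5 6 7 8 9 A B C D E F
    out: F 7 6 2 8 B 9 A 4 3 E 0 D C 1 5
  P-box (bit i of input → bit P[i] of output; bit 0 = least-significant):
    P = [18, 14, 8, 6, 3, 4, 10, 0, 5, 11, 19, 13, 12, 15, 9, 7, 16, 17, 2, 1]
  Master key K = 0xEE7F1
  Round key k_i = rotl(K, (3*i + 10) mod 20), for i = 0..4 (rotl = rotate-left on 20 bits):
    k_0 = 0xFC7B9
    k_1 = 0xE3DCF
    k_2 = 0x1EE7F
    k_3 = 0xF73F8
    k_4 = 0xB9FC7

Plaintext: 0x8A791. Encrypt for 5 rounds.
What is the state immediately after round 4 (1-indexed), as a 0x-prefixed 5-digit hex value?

0x547F2

s_0 = plaintext = 0x8A791
s_1 = Round(s_0, k_0) = 0xB2C25
s_2 = Round(s_1, k_1) = 0x2DBBF
s_3 = Round(s_2, k_2) = 0x7EDFB
s_4 = Round(s_3, k_3) = 0x547F2
s_5 = Round(s_4, k_4) = 0x8F24D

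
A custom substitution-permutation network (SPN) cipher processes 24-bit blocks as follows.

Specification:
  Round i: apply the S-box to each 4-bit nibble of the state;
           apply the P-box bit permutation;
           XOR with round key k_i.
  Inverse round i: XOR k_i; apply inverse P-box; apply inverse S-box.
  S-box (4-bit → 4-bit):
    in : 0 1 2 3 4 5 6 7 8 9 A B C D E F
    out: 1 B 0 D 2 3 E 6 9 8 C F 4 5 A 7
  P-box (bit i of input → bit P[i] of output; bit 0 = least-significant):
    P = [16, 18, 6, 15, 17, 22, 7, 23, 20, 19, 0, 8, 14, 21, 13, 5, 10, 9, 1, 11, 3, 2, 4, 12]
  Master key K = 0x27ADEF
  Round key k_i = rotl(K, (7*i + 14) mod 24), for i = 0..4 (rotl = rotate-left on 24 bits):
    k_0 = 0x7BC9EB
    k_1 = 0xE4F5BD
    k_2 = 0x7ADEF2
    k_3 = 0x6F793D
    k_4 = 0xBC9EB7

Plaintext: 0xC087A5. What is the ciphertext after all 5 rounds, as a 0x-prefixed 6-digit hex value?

s_0 = plaintext = 0xC087A5
s_1 = Round(s_0, k_0) = 0xF68D5A
s_2 = Round(s_1, k_1) = 0xB63FC2
s_3 = Round(s_2, k_2) = 0x62A44D
s_4 = Round(s_3, k_3) = 0x264949
s_5 = Round(s_4, k_4) = 0xDC15B5

0xDC15B5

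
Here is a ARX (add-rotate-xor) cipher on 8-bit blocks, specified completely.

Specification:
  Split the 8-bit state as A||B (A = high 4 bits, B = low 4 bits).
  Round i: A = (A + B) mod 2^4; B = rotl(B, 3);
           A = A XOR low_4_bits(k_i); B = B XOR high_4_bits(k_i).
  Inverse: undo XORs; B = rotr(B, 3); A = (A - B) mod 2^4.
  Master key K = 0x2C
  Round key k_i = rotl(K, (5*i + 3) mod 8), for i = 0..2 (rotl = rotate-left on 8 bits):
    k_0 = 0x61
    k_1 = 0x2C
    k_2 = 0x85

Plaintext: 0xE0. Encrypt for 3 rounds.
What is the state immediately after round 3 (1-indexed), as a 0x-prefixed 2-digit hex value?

s_0 = plaintext = 0xE0
s_1 = Round(s_0, k_0) = 0xF6
s_2 = Round(s_1, k_1) = 0x91
s_3 = Round(s_2, k_2) = 0xF0

0xF0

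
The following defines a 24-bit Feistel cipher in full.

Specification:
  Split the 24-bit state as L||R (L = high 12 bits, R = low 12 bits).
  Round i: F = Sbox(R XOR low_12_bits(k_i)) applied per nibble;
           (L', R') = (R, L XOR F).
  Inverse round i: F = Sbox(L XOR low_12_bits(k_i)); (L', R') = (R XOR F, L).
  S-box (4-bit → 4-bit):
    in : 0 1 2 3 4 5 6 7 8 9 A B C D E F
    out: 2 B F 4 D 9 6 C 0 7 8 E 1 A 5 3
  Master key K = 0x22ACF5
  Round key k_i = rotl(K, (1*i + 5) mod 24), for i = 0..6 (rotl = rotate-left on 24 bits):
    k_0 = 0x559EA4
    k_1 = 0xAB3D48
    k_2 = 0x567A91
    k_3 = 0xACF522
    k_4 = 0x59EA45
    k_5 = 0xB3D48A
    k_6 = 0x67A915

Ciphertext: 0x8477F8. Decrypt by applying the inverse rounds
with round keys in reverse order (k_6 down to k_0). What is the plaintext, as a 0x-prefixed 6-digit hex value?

0x318A62

s_0 = ciphertext = 0x8477F8
s_1 = InvRound(s_0, k_6) = 0xC67847
s_2 = InvRound(s_1, k_5) = 0x81DC67
s_3 = InvRound(s_2, k_4) = 0x3F781D
s_4 = InvRound(s_3, k_3) = 0xEB43F7
s_5 = InvRound(s_4, k_2) = 0xE0EEB4
s_6 = InvRound(s_5, k_1) = 0xA62E0E
s_7 = InvRound(s_6, k_0) = 0x318A62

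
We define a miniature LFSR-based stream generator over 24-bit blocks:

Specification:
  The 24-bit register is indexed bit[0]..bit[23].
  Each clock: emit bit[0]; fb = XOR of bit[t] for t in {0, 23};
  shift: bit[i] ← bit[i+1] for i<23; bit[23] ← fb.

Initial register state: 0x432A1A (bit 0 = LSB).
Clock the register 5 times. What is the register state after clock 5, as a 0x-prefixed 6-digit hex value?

reg_0 = 0x432A1A
clock 1: out=0, reg = 0x21950D
clock 2: out=1, reg = 0x90CA86
clock 3: out=0, reg = 0xC86543
clock 4: out=1, reg = 0x6432A1
clock 5: out=1, reg = 0xB21950

0xB21950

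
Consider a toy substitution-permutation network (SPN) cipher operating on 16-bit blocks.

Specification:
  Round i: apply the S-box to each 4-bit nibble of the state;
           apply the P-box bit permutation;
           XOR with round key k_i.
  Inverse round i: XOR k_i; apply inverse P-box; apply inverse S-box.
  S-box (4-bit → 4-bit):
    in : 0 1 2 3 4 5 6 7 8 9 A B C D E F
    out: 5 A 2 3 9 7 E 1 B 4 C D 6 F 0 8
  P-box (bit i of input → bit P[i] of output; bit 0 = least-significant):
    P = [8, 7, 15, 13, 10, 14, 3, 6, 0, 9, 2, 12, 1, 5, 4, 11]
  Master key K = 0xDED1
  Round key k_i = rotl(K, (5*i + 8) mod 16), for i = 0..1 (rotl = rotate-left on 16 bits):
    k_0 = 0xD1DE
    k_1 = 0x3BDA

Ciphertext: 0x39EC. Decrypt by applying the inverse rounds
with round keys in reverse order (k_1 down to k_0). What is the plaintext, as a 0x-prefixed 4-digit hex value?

s_0 = ciphertext = 0x39EC
s_1 = InvRound(s_0, k_1) = 0x5CEE
s_2 = InvRound(s_1, k_0) = 0x6E70

0x6E70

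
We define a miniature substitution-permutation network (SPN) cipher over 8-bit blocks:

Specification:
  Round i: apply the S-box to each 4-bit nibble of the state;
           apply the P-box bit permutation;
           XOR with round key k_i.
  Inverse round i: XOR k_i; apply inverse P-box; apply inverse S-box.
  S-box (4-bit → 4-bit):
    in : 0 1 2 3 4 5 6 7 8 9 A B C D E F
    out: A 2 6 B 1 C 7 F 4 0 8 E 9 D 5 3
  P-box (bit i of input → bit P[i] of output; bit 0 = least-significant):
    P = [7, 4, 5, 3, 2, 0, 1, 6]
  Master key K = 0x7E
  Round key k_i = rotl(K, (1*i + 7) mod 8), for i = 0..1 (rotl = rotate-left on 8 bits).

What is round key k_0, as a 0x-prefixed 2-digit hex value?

0x3F

K = 0x7E
k_0 = rotl(K, (1*0+7) mod 8) = rotl(K, 7) = 0x3F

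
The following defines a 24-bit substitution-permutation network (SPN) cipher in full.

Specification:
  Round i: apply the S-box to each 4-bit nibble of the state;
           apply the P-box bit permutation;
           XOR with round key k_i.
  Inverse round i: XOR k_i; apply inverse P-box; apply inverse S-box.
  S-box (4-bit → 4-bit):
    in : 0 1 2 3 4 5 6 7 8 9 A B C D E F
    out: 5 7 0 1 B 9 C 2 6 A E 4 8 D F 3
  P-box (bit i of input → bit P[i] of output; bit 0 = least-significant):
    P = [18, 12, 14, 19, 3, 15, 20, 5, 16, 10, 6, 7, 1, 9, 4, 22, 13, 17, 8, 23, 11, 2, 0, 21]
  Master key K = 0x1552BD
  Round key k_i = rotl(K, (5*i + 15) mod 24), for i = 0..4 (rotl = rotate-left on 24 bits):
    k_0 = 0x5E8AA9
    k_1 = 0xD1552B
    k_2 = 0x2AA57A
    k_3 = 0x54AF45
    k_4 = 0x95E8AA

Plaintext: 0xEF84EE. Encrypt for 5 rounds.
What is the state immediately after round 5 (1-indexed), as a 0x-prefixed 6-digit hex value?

0xC9B9BE

s_0 = plaintext = 0xEF84EE
s_1 = Round(s_0, k_0) = 0x617414
s_2 = Round(s_1, k_1) = 0xEEE2A2
s_3 = Round(s_2, k_2) = 0xD80E4D
s_4 = Round(s_3, k_3) = 0x7B62BE
s_5 = Round(s_4, k_4) = 0xC9B9BE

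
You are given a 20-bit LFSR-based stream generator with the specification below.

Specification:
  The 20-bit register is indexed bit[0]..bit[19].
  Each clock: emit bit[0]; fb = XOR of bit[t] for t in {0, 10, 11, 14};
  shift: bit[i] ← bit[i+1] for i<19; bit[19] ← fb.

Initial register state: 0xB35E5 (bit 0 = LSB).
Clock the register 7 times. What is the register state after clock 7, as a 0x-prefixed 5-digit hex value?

reg_0 = 0xB35E5
clock 1: out=1, reg = 0x59AF2
clock 2: out=0, reg = 0xACD79
clock 3: out=1, reg = 0x566BC
clock 4: out=0, reg = 0x2B35E
clock 5: out=0, reg = 0x159AF
clock 6: out=1, reg = 0x8ACD7
clock 7: out=1, reg = 0xC566B

0xC566B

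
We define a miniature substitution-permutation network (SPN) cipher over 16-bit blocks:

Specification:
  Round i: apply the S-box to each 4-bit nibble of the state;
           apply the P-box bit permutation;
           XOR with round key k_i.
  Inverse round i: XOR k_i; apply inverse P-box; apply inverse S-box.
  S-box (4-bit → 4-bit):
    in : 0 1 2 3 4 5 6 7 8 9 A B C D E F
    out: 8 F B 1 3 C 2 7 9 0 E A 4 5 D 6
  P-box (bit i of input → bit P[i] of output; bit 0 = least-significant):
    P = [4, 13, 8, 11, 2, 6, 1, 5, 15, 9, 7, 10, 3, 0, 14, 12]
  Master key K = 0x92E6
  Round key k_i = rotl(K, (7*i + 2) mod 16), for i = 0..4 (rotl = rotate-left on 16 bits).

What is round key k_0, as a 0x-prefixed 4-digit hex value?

0x4B9A

K = 0x92E6
k_0 = rotl(K, (7*0+2) mod 16) = rotl(K, 2) = 0x4B9A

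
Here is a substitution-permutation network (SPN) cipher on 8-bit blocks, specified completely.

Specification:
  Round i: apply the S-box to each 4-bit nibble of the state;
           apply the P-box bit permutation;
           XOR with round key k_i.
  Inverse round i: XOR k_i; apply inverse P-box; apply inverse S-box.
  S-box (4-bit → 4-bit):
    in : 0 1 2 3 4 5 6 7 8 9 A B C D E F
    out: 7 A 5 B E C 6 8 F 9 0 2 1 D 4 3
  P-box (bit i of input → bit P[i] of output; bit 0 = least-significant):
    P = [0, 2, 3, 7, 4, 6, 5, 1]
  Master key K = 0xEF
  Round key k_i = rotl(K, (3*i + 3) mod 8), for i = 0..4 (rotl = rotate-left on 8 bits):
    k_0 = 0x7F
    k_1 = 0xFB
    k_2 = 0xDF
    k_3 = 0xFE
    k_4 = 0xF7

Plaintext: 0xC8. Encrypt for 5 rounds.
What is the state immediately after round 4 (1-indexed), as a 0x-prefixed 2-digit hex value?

0x52

s_0 = plaintext = 0xC8
s_1 = Round(s_0, k_0) = 0xE2
s_2 = Round(s_1, k_1) = 0xD2
s_3 = Round(s_2, k_2) = 0xE4
s_4 = Round(s_3, k_3) = 0x52
s_5 = Round(s_4, k_4) = 0xDC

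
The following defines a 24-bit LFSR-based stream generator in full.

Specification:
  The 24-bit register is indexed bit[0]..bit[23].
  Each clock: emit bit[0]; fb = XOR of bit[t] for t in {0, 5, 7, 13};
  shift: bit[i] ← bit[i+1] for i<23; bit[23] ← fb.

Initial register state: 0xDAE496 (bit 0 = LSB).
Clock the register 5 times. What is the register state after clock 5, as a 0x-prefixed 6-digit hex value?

reg_0 = 0xDAE496
clock 1: out=0, reg = 0x6D724B
clock 2: out=1, reg = 0x36B925
clock 3: out=1, reg = 0x9B5C92
clock 4: out=0, reg = 0xCDAE49
clock 5: out=1, reg = 0x66D724

0x66D724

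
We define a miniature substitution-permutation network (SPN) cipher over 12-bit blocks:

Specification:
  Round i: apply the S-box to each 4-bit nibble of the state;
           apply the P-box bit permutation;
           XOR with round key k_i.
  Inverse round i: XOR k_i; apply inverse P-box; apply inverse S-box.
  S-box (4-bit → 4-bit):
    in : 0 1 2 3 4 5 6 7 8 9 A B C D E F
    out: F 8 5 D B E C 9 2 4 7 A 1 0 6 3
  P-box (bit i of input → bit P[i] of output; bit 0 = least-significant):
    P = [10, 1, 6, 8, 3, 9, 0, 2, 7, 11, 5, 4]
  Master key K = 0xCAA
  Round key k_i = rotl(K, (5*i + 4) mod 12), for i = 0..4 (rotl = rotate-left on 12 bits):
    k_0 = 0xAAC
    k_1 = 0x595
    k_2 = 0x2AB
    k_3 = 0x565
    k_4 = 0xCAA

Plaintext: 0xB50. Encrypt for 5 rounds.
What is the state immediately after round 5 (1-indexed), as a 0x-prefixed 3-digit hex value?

0xB03

s_0 = plaintext = 0xB50
s_1 = Round(s_0, k_0) = 0x5FB
s_2 = Round(s_1, k_1) = 0xEAF
s_3 = Round(s_2, k_2) = 0xC80
s_4 = Round(s_3, k_3) = 0x2A7
s_5 = Round(s_4, k_4) = 0xB03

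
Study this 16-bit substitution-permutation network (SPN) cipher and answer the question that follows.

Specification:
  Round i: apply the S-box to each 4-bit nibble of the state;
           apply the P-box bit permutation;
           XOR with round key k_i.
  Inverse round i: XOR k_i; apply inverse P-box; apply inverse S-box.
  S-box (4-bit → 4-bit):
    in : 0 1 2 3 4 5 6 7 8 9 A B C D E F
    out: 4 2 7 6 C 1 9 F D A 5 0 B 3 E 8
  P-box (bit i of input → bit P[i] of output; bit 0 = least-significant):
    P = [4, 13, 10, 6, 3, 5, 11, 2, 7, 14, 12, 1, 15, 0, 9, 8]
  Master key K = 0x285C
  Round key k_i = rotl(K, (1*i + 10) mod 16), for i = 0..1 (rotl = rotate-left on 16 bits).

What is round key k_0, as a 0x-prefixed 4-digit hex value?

K = 0x285C
k_0 = rotl(K, (1*0+10) mod 16) = rotl(K, 10) = 0x70A1

0x70A1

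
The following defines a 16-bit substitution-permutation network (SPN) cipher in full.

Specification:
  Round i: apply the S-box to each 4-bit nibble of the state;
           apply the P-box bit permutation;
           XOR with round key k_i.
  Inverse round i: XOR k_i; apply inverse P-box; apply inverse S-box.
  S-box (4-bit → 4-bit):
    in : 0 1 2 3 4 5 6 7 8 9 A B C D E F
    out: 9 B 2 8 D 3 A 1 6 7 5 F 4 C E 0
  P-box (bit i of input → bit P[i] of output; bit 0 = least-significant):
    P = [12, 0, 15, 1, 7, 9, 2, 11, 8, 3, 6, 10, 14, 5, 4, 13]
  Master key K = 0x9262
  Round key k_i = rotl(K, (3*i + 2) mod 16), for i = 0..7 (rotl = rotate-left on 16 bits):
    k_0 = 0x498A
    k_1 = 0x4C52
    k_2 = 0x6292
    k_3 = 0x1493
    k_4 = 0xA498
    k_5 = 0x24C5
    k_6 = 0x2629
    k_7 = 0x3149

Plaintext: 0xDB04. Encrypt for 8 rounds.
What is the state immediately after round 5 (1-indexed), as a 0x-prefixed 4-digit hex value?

0x5F23

s_0 = plaintext = 0xDB04
s_1 = Round(s_0, k_0) = 0xF450
s_2 = Round(s_1, k_1) = 0x5B90
s_3 = Round(s_2, k_2) = 0x357C
s_4 = Round(s_3, k_3) = 0xB51B
s_5 = Round(s_4, k_4) = 0x5F23
s_6 = Round(s_5, k_5) = 0x66E7
s_7 = Round(s_6, k_6) = 0x1805
s_8 = Round(s_7, k_7) = 0x49A0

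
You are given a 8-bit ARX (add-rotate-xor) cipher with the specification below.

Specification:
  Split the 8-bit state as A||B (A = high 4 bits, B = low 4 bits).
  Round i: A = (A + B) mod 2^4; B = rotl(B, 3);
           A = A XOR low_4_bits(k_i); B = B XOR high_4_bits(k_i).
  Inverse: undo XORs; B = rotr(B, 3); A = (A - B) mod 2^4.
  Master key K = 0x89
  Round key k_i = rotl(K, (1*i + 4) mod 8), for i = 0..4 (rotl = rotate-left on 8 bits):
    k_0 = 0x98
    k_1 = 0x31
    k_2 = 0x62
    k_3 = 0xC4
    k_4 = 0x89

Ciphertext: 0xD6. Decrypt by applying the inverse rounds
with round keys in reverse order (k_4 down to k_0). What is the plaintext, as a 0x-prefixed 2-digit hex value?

s_0 = ciphertext = 0xD6
s_1 = InvRound(s_0, k_4) = 0x7D
s_2 = InvRound(s_1, k_3) = 0x12
s_3 = InvRound(s_2, k_2) = 0xB8
s_4 = InvRound(s_3, k_1) = 0x37
s_5 = InvRound(s_4, k_0) = 0xED

0xED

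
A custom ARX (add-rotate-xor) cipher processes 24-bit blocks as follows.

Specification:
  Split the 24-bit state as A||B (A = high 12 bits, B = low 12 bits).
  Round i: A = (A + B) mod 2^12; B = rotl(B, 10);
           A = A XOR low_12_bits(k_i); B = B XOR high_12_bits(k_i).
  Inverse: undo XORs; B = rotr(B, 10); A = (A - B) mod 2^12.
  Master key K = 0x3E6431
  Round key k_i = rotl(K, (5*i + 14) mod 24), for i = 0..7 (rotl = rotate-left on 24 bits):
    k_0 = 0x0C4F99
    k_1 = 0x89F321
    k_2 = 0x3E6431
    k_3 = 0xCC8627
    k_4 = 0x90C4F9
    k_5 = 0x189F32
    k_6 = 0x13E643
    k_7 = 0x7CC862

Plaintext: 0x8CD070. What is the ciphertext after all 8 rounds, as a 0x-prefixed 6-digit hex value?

s_0 = plaintext = 0x8CD070
s_1 = Round(s_0, k_0) = 0x6A40D8
s_2 = Round(s_1, k_1) = 0x45D8A9
s_3 = Round(s_2, k_2) = 0x9375CC
s_4 = Round(s_3, k_3) = 0x924DBB
s_5 = Round(s_4, k_4) = 0x226662
s_6 = Round(s_5, k_5) = 0x7BA811
s_7 = Round(s_6, k_6) = 0x98873A
s_8 = Round(s_7, k_7) = 0x8A0E02

0x8A0E02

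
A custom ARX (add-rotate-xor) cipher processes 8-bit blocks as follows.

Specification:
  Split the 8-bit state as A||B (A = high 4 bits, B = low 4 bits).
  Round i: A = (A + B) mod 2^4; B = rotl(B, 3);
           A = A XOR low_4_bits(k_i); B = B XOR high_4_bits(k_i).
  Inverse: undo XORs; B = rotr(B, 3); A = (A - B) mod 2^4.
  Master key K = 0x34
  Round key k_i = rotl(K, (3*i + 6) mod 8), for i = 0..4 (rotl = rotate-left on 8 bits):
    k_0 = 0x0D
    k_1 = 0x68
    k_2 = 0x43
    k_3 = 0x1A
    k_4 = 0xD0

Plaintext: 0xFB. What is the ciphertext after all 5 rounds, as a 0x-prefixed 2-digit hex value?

s_0 = plaintext = 0xFB
s_1 = Round(s_0, k_0) = 0x7D
s_2 = Round(s_1, k_1) = 0xC8
s_3 = Round(s_2, k_2) = 0x70
s_4 = Round(s_3, k_3) = 0xD1
s_5 = Round(s_4, k_4) = 0xE5

0xE5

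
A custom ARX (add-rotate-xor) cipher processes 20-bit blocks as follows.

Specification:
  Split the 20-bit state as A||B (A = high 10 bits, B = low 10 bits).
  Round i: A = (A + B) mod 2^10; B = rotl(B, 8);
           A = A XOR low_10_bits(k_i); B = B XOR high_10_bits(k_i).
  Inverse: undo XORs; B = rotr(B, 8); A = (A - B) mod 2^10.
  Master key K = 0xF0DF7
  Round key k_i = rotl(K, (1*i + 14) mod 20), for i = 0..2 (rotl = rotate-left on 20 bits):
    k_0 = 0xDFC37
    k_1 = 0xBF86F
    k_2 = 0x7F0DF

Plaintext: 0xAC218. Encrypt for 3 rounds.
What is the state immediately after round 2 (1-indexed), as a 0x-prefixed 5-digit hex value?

0x25F00

s_0 = plaintext = 0xAC218
s_1 = Round(s_0, k_0) = 0x3FFF9
s_2 = Round(s_1, k_1) = 0x25F00
s_3 = Round(s_2, k_2) = 0xD213C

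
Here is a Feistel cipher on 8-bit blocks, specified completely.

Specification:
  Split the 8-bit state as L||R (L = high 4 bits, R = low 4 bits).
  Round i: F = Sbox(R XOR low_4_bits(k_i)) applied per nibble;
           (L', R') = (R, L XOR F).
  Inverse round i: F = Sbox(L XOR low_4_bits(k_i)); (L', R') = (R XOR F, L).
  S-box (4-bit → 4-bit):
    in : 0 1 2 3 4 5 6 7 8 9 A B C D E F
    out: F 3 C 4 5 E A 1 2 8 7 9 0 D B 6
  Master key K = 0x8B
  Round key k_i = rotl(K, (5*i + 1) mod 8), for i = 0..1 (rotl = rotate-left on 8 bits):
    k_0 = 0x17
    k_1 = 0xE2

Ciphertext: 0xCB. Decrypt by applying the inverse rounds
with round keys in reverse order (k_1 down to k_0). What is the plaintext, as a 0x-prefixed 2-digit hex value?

s_0 = ciphertext = 0xCB
s_1 = InvRound(s_0, k_1) = 0x0C
s_2 = InvRound(s_1, k_0) = 0xD0

0xD0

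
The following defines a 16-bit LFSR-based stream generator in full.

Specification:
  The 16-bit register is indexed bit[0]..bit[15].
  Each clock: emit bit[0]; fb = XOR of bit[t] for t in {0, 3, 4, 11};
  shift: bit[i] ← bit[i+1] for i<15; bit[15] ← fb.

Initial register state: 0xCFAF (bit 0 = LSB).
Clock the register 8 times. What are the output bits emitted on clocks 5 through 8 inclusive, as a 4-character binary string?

0101

reg_0 = 0xCFAF
clock 1: out=1, reg = 0xE7D7
clock 2: out=1, reg = 0x73EB
clock 3: out=1, reg = 0x39F5
clock 4: out=1, reg = 0x9CFA
clock 5: out=0, reg = 0xCE7D
clock 6: out=1, reg = 0x673E
clock 7: out=0, reg = 0x339F
clock 8: out=1, reg = 0x99CF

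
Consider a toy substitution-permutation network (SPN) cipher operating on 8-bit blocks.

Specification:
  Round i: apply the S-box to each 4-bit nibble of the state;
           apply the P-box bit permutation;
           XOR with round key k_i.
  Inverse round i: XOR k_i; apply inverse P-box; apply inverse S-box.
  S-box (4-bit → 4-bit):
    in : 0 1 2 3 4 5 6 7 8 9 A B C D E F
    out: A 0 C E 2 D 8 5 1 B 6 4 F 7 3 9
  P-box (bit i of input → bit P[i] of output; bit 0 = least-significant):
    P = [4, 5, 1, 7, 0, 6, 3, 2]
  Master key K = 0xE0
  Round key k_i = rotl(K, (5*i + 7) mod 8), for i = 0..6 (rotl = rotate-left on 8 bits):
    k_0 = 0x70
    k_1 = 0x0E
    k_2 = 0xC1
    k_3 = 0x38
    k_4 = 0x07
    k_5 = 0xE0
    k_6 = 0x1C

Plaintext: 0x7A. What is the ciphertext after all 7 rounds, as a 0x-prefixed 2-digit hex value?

s_0 = plaintext = 0x7A
s_1 = Round(s_0, k_0) = 0x5B
s_2 = Round(s_1, k_1) = 0x01
s_3 = Round(s_2, k_2) = 0x85
s_4 = Round(s_3, k_3) = 0xAB
s_5 = Round(s_4, k_4) = 0x4D
s_6 = Round(s_5, k_5) = 0x92
s_7 = Round(s_6, k_6) = 0xDB

0xDB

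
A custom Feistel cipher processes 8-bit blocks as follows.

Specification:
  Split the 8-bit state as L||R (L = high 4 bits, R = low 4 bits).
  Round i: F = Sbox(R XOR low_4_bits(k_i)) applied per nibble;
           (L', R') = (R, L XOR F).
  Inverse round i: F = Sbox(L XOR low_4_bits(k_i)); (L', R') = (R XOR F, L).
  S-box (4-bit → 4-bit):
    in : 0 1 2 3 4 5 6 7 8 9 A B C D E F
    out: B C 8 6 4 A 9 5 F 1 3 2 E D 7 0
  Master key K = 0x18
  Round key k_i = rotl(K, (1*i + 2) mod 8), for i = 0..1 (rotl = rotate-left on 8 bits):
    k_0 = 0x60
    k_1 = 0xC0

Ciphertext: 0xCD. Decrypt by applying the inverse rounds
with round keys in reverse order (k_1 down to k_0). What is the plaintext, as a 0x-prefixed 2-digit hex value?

s_0 = ciphertext = 0xCD
s_1 = InvRound(s_0, k_1) = 0x3C
s_2 = InvRound(s_1, k_0) = 0xA3

0xA3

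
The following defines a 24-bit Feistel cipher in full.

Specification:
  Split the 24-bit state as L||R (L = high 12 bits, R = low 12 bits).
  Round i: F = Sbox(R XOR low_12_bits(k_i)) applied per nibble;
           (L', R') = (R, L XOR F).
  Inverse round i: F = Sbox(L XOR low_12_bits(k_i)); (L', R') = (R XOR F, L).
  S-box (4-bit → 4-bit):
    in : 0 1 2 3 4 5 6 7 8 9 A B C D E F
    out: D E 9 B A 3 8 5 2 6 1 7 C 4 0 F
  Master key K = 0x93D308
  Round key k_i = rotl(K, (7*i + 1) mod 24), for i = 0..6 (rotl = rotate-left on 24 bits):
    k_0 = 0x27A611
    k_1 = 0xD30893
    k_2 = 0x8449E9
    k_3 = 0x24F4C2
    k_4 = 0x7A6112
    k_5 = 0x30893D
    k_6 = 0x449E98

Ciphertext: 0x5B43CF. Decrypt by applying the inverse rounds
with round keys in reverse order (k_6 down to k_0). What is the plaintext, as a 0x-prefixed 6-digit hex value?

s_0 = ciphertext = 0x5B43CF
s_1 = InvRound(s_0, k_6) = 0x4535B4
s_2 = InvRound(s_1, k_5) = 0x134453
s_3 = InvRound(s_2, k_4) = 0x9CB134
s_4 = InvRound(s_3, k_3) = 0x5E29CB
s_5 = InvRound(s_4, k_2) = 0x51C5E2
s_6 = InvRound(s_5, k_1) = 0x1CD51C
s_7 = InvRound(s_6, k_0) = 0x0501CD

0x0501CD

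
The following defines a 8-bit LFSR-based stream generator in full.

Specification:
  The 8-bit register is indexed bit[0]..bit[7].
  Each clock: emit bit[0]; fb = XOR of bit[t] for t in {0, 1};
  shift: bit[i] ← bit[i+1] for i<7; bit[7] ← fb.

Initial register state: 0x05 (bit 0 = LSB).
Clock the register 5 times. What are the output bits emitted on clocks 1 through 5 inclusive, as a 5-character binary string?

reg_0 = 0x05
clock 1: out=1, reg = 0x82
clock 2: out=0, reg = 0xC1
clock 3: out=1, reg = 0xE0
clock 4: out=0, reg = 0x70
clock 5: out=0, reg = 0x38

10100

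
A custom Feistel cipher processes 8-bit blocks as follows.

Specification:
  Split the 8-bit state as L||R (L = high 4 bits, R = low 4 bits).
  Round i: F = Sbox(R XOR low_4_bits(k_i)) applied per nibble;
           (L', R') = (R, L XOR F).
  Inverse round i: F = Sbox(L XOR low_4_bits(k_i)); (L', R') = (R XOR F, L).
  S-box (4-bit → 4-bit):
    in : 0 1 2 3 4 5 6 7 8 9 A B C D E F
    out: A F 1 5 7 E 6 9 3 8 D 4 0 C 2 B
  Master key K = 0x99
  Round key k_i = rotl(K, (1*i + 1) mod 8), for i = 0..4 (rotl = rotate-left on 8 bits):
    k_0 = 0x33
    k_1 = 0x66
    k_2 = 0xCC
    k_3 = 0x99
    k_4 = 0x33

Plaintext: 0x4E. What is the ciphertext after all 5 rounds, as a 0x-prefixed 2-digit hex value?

0x86

s_0 = plaintext = 0x4E
s_1 = Round(s_0, k_0) = 0xE8
s_2 = Round(s_1, k_1) = 0x8C
s_3 = Round(s_2, k_2) = 0xC2
s_4 = Round(s_3, k_3) = 0x28
s_5 = Round(s_4, k_4) = 0x86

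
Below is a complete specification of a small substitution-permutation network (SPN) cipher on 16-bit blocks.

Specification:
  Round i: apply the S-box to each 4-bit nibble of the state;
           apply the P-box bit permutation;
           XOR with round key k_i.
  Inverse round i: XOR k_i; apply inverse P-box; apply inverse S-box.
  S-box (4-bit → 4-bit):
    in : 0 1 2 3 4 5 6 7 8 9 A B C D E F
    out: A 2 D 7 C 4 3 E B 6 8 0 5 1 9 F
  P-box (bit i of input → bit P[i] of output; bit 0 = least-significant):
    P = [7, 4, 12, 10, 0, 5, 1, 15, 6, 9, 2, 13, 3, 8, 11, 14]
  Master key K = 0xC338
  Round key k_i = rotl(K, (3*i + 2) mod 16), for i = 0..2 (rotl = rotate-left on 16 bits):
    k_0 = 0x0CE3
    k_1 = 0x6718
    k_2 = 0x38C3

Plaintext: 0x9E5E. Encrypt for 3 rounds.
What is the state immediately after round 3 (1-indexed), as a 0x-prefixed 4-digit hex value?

0xE833

s_0 = plaintext = 0x9E5E
s_1 = Round(s_0, k_0) = 0x2121
s_2 = Round(s_1, k_1) = 0xAD03
s_3 = Round(s_2, k_2) = 0xE833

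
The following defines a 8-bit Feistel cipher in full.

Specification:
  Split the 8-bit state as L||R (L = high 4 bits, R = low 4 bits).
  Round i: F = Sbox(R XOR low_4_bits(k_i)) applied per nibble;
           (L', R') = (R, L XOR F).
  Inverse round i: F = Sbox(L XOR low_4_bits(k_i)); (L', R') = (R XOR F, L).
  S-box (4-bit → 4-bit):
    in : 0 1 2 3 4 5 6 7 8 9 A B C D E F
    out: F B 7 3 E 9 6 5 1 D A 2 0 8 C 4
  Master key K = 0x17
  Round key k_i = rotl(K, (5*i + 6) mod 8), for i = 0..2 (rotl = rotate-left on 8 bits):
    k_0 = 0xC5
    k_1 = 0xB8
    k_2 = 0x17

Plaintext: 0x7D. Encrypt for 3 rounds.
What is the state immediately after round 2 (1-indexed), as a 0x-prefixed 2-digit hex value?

0x61

s_0 = plaintext = 0x7D
s_1 = Round(s_0, k_0) = 0xD6
s_2 = Round(s_1, k_1) = 0x61
s_3 = Round(s_2, k_2) = 0x10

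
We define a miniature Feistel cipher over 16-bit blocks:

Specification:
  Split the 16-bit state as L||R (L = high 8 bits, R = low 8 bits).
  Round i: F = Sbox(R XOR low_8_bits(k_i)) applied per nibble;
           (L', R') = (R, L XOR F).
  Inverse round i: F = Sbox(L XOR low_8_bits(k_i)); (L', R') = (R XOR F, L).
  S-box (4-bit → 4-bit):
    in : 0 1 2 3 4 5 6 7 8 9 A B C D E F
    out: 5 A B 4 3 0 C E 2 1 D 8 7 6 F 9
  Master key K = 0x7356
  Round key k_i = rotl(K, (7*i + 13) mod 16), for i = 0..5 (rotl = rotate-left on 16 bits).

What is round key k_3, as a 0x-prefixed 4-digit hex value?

0xCD59

K = 0x7356
k_0 = rotl(K, (7*0+13) mod 16) = rotl(K, 13) = 0xCE6A
k_1 = rotl(K, (7*1+13) mod 16) = rotl(K, 4) = 0x3567
k_2 = rotl(K, (7*2+13) mod 16) = rotl(K, 11) = 0xB39A
k_3 = rotl(K, (7*3+13) mod 16) = rotl(K, 2) = 0xCD59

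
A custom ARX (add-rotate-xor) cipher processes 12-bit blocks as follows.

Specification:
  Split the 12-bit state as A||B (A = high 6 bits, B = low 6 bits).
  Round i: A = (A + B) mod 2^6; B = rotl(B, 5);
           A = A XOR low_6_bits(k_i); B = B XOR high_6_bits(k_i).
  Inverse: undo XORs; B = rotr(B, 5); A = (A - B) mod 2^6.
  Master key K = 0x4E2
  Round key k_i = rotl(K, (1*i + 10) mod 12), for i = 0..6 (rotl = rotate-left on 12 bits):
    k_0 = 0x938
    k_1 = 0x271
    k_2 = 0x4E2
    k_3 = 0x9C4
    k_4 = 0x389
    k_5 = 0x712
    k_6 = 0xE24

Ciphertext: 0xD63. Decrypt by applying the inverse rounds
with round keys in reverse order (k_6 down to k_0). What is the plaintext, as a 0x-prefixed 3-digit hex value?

0x863

s_0 = ciphertext = 0xD63
s_1 = InvRound(s_0, k_6) = 0x6F6
s_2 = InvRound(s_1, k_5) = 0xD15
s_3 = InvRound(s_2, k_4) = 0x1F6
s_4 = InvRound(s_3, k_3) = 0x862
s_5 = InvRound(s_4, k_2) = 0x823
s_6 = InvRound(s_5, k_1) = 0xF15
s_7 = InvRound(s_6, k_0) = 0x863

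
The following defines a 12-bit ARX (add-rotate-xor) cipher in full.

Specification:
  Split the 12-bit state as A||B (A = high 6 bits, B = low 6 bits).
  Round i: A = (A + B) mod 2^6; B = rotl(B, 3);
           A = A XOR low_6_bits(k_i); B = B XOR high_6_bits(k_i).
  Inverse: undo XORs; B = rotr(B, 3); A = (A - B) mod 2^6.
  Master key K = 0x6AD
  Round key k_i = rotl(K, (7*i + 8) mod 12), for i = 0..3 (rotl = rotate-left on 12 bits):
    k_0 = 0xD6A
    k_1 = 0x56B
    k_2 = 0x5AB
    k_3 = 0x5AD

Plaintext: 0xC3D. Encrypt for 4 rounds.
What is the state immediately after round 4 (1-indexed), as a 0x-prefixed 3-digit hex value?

0x322

s_0 = plaintext = 0xC3D
s_1 = Round(s_0, k_0) = 0x1DA
s_2 = Round(s_1, k_1) = 0x286
s_3 = Round(s_2, k_2) = 0xEE6
s_4 = Round(s_3, k_3) = 0x322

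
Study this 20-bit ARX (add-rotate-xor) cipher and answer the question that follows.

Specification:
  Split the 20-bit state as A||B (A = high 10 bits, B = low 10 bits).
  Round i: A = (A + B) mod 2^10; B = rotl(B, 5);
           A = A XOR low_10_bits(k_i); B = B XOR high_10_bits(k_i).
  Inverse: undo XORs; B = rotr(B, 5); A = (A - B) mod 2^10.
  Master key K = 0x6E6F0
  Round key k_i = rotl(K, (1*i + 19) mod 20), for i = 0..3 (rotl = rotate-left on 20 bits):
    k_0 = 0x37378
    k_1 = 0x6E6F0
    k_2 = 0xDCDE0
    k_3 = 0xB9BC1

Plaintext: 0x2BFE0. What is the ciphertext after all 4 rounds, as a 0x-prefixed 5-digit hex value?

0x69D42

s_0 = plaintext = 0x2BFE0
s_1 = Round(s_0, k_0) = 0xFDCC3
s_2 = Round(s_1, k_1) = 0x929DF
s_3 = Round(s_2, k_2) = 0x7249D
s_4 = Round(s_3, k_3) = 0x69D42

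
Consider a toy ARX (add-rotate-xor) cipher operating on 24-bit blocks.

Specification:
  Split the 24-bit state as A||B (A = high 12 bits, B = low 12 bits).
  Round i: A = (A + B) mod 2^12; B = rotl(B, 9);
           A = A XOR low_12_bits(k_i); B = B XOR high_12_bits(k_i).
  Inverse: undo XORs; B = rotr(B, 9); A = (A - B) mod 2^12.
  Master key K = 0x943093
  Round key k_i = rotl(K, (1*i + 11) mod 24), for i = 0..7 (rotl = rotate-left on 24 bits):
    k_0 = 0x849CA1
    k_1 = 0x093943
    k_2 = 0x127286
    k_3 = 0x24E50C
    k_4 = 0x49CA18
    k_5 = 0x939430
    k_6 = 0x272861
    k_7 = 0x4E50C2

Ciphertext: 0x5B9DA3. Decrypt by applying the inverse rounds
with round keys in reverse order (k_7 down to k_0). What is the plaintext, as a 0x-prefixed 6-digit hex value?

0x05CD6A

s_0 = ciphertext = 0x5B9DA3
s_1 = InvRound(s_0, k_7) = 0xB47A34
s_2 = InvRound(s_1, k_6) = 0x0F2234
s_3 = InvRound(s_2, k_5) = 0xC5586D
s_4 = InvRound(s_3, k_4) = 0xEBF78E
s_5 = InvRound(s_4, k_3) = 0xDB1E02
s_6 = InvRound(s_5, k_2) = 0x60892F
s_7 = InvRound(s_6, k_1) = 0x167DE4
s_8 = InvRound(s_7, k_0) = 0x05CD6A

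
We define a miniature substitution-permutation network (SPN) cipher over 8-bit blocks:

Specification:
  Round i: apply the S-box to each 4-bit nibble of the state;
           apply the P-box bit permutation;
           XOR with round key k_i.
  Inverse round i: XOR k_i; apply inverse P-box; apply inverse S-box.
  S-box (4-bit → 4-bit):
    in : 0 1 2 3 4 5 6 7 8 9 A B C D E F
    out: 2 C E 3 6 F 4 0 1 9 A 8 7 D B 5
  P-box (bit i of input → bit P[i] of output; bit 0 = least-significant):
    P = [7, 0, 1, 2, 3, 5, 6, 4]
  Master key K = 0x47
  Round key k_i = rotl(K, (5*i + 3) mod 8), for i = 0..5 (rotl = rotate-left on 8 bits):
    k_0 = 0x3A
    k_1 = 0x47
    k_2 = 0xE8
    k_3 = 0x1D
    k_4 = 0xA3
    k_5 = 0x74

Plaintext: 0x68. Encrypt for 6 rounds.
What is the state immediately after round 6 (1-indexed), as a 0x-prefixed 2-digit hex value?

s_0 = plaintext = 0x68
s_1 = Round(s_0, k_0) = 0xFA
s_2 = Round(s_1, k_1) = 0x0A
s_3 = Round(s_2, k_2) = 0xCD
s_4 = Round(s_3, k_3) = 0xF3
s_5 = Round(s_4, k_4) = 0x6A
s_6 = Round(s_5, k_5) = 0x31

0x31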